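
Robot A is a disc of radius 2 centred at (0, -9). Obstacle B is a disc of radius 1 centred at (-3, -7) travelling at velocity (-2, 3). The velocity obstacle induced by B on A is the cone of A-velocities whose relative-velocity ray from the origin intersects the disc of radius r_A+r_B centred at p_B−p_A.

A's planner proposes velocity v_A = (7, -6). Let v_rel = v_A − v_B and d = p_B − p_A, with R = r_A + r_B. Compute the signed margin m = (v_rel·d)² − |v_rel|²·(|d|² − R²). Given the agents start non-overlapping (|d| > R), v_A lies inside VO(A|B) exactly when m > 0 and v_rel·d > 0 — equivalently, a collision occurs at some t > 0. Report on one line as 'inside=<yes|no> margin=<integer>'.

d = (-3, 2),  |d|² = 13;  R = 2+1 = 3,  c = 13−3² = 4
v_rel = (9, -9),  |v_rel|² = 162;  v_rel·d = (9)·(-3) + (-9)·(2) = -45
162·t² + 90·t + 4 = 0  ⇒  m = (-45)² − 162·4 = 1377
m = 1377 > 0,  v_rel·d = -45 < 0  ⇒  outside

inside=no margin=1377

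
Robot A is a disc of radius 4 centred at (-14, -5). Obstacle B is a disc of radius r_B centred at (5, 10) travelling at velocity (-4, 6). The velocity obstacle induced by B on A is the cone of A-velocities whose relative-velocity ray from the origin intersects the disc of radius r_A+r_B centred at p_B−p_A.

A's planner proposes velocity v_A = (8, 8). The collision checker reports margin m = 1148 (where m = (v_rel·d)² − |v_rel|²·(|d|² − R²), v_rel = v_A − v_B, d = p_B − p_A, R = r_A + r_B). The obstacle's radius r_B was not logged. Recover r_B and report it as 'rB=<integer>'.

m = 1148
d = (19, 15);  v_rel = (12, 2),  |v_rel|² = 148
v_rel×d = (12)·(15) − (2)·(19) = 142
since m = R²·148 − 142²:  R² = (20164 + 1148) / 148 = 144
R = √144 = 12  ⇒  r_B = 12 − 4 = 8

rB=8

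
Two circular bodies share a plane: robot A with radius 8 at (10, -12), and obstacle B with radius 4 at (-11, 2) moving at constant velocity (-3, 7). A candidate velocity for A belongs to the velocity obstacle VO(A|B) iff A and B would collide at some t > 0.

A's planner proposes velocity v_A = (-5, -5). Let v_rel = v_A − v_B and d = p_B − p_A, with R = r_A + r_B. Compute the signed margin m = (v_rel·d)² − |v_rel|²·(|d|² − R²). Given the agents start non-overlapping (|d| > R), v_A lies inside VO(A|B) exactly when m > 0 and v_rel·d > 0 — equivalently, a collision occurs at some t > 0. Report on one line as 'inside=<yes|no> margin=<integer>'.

d = (-21, 14),  |d|² = 637;  R = 8+4 = 12,  c = 637−12² = 493
v_rel = (-2, -12),  |v_rel|² = 148;  v_rel·d = (-2)·(-21) + (-12)·(14) = -126
148·t² + 252·t + 493 = 0  ⇒  m = (-126)² − 148·493 = -57088
m = -57088 < 0,  v_rel·d = -126 < 0  ⇒  outside

inside=no margin=-57088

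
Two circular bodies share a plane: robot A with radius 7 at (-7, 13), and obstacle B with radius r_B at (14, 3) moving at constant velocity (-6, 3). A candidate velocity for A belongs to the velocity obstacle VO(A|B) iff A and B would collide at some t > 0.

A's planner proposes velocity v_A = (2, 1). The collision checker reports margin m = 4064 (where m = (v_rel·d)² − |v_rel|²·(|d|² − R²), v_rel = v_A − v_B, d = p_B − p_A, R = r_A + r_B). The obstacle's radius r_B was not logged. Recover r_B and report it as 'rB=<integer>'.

m = 4064
d = (21, -10);  v_rel = (8, -2),  |v_rel|² = 68
v_rel×d = (8)·(-10) − (-2)·(21) = -38
since m = R²·68 − (-38)²:  R² = (1444 + 4064) / 68 = 81
R = √81 = 9  ⇒  r_B = 9 − 7 = 2

rB=2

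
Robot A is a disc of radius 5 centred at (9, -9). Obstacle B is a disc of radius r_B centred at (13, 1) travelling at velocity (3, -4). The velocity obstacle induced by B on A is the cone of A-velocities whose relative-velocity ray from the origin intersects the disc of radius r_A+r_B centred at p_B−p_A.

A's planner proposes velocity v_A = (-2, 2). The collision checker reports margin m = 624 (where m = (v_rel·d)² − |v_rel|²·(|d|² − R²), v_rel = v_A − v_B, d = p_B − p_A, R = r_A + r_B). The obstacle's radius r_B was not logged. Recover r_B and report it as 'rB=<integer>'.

m = 624
d = (4, 10);  v_rel = (-5, 6),  |v_rel|² = 61
v_rel×d = (-5)·(10) − (6)·(4) = -74
since m = R²·61 − (-74)²:  R² = (5476 + 624) / 61 = 100
R = √100 = 10  ⇒  r_B = 10 − 5 = 5

rB=5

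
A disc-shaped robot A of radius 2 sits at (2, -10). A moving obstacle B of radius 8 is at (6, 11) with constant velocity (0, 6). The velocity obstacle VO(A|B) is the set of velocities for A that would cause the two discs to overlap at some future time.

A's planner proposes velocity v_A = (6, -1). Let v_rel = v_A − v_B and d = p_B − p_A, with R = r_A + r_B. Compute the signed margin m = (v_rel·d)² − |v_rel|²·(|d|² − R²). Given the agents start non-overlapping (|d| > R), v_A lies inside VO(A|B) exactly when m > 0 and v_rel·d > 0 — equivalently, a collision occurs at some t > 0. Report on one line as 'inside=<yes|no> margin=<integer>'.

d = (4, 21),  |d|² = 457;  R = 2+8 = 10,  c = 457−10² = 357
v_rel = (6, -7),  |v_rel|² = 85;  v_rel·d = (6)·(4) + (-7)·(21) = -123
85·t² + 246·t + 357 = 0  ⇒  m = (-123)² − 85·357 = -15216
m = -15216 < 0,  v_rel·d = -123 < 0  ⇒  outside

inside=no margin=-15216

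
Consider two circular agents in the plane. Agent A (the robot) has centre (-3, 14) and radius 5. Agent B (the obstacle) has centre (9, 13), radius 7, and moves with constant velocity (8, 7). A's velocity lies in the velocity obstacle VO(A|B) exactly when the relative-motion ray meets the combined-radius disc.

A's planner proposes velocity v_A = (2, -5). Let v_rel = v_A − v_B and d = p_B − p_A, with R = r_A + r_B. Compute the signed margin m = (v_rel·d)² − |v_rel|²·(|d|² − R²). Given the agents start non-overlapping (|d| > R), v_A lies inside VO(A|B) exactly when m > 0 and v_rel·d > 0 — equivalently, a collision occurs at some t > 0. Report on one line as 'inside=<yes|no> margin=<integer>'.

d = (12, -1),  |d|² = 145;  R = 5+7 = 12,  c = 145−12² = 1
v_rel = (-6, -12),  |v_rel|² = 180;  v_rel·d = (-6)·(12) + (-12)·(-1) = -60
180·t² + 120·t + 1 = 0  ⇒  m = (-60)² − 180·1 = 3420
m = 3420 > 0,  v_rel·d = -60 < 0  ⇒  outside

inside=no margin=3420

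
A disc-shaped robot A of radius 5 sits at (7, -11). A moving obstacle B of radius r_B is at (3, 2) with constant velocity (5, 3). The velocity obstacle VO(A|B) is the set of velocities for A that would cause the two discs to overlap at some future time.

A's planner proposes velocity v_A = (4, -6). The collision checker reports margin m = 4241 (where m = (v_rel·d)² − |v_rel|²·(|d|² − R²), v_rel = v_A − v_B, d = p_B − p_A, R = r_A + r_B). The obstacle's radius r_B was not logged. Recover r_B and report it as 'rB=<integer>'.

m = 4241
d = (-4, 13);  v_rel = (-1, -9),  |v_rel|² = 82
v_rel×d = (-1)·(13) − (-9)·(-4) = -49
since m = R²·82 − (-49)²:  R² = (2401 + 4241) / 82 = 81
R = √81 = 9  ⇒  r_B = 9 − 5 = 4

rB=4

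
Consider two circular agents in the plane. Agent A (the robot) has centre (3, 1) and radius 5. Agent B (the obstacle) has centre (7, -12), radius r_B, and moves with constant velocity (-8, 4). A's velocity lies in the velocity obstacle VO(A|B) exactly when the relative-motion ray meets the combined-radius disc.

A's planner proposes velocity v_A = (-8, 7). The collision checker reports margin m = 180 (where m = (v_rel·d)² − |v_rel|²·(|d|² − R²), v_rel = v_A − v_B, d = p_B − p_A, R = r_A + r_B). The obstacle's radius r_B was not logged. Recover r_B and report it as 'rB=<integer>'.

m = 180
d = (4, -13);  v_rel = (0, 3),  |v_rel|² = 9
v_rel×d = (0)·(-13) − (3)·(4) = -12
since m = R²·9 − (-12)²:  R² = (144 + 180) / 9 = 36
R = √36 = 6  ⇒  r_B = 6 − 5 = 1

rB=1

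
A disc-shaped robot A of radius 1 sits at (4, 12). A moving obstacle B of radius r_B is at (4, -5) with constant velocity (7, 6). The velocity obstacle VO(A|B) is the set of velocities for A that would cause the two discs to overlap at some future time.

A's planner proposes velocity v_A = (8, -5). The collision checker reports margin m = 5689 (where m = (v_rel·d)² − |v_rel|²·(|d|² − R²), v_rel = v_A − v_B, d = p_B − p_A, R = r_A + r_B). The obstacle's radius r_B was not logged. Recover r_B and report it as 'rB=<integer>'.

m = 5689
d = (0, -17);  v_rel = (1, -11),  |v_rel|² = 122
v_rel×d = (1)·(-17) − (-11)·(0) = -17
since m = R²·122 − (-17)²:  R² = (289 + 5689) / 122 = 49
R = √49 = 7  ⇒  r_B = 7 − 1 = 6

rB=6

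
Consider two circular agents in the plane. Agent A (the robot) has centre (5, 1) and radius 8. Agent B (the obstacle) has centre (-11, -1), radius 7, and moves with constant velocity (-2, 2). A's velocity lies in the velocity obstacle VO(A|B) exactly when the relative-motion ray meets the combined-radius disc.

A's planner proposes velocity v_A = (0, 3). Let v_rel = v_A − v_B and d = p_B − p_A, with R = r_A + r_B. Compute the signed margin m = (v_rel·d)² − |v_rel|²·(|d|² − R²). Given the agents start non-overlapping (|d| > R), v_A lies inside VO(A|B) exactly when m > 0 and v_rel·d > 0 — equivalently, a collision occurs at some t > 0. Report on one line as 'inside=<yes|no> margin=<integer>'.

d = (-16, -2),  |d|² = 260;  R = 8+7 = 15,  c = 260−15² = 35
v_rel = (2, 1),  |v_rel|² = 5;  v_rel·d = (2)·(-16) + (1)·(-2) = -34
5·t² + 68·t + 35 = 0  ⇒  m = (-34)² − 5·35 = 981
m = 981 > 0,  v_rel·d = -34 < 0  ⇒  outside

inside=no margin=981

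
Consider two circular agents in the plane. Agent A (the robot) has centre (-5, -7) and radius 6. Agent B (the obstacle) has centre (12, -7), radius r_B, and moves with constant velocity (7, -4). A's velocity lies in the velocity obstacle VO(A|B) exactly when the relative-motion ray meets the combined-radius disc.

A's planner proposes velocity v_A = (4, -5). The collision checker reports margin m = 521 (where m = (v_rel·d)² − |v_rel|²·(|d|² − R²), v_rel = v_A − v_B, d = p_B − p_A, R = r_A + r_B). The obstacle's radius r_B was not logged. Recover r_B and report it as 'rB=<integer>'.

m = 521
d = (17, 0);  v_rel = (-3, -1),  |v_rel|² = 10
v_rel×d = (-3)·(0) − (-1)·(17) = 17
since m = R²·10 − 17²:  R² = (289 + 521) / 10 = 81
R = √81 = 9  ⇒  r_B = 9 − 6 = 3

rB=3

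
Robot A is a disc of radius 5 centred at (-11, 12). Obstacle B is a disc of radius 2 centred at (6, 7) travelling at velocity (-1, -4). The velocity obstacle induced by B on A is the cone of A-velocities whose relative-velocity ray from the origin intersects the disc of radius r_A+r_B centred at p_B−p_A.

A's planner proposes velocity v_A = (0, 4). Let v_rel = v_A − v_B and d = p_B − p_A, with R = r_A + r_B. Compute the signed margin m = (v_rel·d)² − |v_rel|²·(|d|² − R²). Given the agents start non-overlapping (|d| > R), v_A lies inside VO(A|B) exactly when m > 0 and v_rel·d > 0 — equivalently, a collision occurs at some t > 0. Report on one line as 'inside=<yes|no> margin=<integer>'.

d = (17, -5),  |d|² = 314;  R = 5+2 = 7,  c = 314−7² = 265
v_rel = (1, 8),  |v_rel|² = 65;  v_rel·d = (1)·(17) + (8)·(-5) = -23
65·t² + 46·t + 265 = 0  ⇒  m = (-23)² − 65·265 = -16696
m = -16696 < 0,  v_rel·d = -23 < 0  ⇒  outside

inside=no margin=-16696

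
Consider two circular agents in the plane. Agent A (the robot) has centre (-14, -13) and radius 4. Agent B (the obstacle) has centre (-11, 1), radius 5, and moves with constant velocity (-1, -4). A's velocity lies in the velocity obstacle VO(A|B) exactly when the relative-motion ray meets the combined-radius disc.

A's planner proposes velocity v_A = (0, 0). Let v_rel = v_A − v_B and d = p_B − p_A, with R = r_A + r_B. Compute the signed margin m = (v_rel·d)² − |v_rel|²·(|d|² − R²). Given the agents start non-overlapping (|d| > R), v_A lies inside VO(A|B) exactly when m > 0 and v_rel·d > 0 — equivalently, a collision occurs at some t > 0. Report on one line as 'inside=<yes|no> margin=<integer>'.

d = (3, 14),  |d|² = 205;  R = 4+5 = 9,  c = 205−9² = 124
v_rel = (1, 4),  |v_rel|² = 17;  v_rel·d = (1)·(3) + (4)·(14) = 59
17·t² − 118·t + 124 = 0  ⇒  m = 59² − 17·124 = 1373
m = 1373 > 0,  v_rel·d = 59 > 0  ⇒  inside

inside=yes margin=1373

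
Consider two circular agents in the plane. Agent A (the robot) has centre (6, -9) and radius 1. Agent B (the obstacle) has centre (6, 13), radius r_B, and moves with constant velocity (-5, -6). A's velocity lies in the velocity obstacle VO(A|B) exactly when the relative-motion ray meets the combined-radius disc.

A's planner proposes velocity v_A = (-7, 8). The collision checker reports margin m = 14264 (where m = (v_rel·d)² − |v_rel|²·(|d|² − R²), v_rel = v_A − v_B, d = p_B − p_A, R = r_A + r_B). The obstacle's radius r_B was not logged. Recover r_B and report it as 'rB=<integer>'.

m = 14264
d = (0, 22);  v_rel = (-2, 14),  |v_rel|² = 200
v_rel×d = (-2)·(22) − (14)·(0) = -44
since m = R²·200 − (-44)²:  R² = (1936 + 14264) / 200 = 81
R = √81 = 9  ⇒  r_B = 9 − 1 = 8

rB=8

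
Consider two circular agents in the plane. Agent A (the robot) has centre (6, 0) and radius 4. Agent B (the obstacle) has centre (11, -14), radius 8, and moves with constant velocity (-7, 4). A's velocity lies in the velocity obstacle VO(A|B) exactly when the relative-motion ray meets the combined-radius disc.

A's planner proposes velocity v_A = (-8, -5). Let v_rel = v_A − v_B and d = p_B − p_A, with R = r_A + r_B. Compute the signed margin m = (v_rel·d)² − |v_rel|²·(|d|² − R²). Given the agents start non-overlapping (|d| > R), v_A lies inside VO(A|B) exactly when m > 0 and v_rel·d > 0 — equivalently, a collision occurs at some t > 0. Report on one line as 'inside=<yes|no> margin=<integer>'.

d = (5, -14),  |d|² = 221;  R = 4+8 = 12,  c = 221−12² = 77
v_rel = (-1, -9),  |v_rel|² = 82;  v_rel·d = (-1)·(5) + (-9)·(-14) = 121
82·t² − 242·t + 77 = 0  ⇒  m = 121² − 82·77 = 8327
m = 8327 > 0,  v_rel·d = 121 > 0  ⇒  inside

inside=yes margin=8327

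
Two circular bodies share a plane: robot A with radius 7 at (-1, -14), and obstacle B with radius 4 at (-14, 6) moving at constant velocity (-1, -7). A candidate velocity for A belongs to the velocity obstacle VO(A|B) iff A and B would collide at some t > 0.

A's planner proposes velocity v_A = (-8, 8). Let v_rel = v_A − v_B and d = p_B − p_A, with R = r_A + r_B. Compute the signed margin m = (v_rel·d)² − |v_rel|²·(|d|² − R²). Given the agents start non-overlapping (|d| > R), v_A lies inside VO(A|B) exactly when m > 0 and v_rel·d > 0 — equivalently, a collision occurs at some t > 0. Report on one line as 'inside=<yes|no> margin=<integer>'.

d = (-13, 20),  |d|² = 569;  R = 7+4 = 11,  c = 569−11² = 448
v_rel = (-7, 15),  |v_rel|² = 274;  v_rel·d = (-7)·(-13) + (15)·(20) = 391
274·t² − 782·t + 448 = 0  ⇒  m = 391² − 274·448 = 30129
m = 30129 > 0,  v_rel·d = 391 > 0  ⇒  inside

inside=yes margin=30129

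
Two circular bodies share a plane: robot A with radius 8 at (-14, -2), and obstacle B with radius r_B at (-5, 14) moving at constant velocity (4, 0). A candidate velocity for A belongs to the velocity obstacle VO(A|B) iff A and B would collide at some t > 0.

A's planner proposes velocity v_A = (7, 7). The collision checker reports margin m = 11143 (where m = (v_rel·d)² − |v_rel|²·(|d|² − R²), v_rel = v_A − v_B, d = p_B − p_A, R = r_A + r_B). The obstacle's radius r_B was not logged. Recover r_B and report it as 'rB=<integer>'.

m = 11143
d = (9, 16);  v_rel = (3, 7),  |v_rel|² = 58
v_rel×d = (3)·(16) − (7)·(9) = -15
since m = R²·58 − (-15)²:  R² = (225 + 11143) / 58 = 196
R = √196 = 14  ⇒  r_B = 14 − 8 = 6

rB=6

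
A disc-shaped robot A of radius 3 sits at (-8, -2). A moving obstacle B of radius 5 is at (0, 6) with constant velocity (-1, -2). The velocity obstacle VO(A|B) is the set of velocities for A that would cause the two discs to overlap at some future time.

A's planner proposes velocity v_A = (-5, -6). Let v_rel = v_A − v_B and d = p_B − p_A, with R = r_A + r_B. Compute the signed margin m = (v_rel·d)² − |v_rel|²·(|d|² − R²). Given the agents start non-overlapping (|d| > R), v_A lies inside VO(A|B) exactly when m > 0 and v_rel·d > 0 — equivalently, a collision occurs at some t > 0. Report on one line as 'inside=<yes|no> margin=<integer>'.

d = (8, 8),  |d|² = 128;  R = 3+5 = 8,  c = 128−8² = 64
v_rel = (-4, -4),  |v_rel|² = 32;  v_rel·d = (-4)·(8) + (-4)·(8) = -64
32·t² + 128·t + 64 = 0  ⇒  m = (-64)² − 32·64 = 2048
m = 2048 > 0,  v_rel·d = -64 < 0  ⇒  outside

inside=no margin=2048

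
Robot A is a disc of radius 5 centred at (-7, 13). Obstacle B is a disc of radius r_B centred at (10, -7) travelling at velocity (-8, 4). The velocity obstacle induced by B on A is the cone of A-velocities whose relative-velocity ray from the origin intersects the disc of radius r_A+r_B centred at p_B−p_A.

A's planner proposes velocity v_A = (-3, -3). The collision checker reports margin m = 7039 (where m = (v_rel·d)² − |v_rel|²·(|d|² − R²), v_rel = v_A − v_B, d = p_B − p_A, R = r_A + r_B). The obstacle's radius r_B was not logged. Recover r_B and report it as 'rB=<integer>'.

m = 7039
d = (17, -20);  v_rel = (5, -7),  |v_rel|² = 74
v_rel×d = (5)·(-20) − (-7)·(17) = 19
since m = R²·74 − 19²:  R² = (361 + 7039) / 74 = 100
R = √100 = 10  ⇒  r_B = 10 − 5 = 5

rB=5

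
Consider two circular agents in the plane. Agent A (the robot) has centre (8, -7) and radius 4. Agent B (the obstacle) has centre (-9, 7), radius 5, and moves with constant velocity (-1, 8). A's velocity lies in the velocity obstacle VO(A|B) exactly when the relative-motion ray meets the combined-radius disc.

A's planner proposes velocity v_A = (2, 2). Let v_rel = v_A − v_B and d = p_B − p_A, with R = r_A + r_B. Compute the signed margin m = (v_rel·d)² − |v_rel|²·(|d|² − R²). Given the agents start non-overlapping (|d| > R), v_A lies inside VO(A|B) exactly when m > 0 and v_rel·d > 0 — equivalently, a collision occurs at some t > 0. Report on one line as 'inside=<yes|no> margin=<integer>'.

d = (-17, 14),  |d|² = 485;  R = 4+5 = 9,  c = 485−9² = 404
v_rel = (3, -6),  |v_rel|² = 45;  v_rel·d = (3)·(-17) + (-6)·(14) = -135
45·t² + 270·t + 404 = 0  ⇒  m = (-135)² − 45·404 = 45
m = 45 > 0,  v_rel·d = -135 < 0  ⇒  outside

inside=no margin=45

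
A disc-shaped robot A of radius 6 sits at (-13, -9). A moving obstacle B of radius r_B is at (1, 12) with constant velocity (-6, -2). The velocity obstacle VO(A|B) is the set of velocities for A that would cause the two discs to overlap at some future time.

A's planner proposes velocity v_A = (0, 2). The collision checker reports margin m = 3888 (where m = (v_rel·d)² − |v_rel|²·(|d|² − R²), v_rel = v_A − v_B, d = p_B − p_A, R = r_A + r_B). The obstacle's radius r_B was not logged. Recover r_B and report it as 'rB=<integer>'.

m = 3888
d = (14, 21);  v_rel = (6, 4),  |v_rel|² = 52
v_rel×d = (6)·(21) − (4)·(14) = 70
since m = R²·52 − 70²:  R² = (4900 + 3888) / 52 = 169
R = √169 = 13  ⇒  r_B = 13 − 6 = 7

rB=7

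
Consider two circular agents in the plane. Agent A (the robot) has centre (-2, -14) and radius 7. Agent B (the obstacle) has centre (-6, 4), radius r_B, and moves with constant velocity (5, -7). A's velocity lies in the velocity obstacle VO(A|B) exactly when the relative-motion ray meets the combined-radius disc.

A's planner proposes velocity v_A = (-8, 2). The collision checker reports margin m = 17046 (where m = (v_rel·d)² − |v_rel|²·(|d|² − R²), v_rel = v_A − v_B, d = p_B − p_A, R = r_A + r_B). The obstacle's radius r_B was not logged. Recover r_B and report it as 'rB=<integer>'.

m = 17046
d = (-4, 18);  v_rel = (-13, 9),  |v_rel|² = 250
v_rel×d = (-13)·(18) − (9)·(-4) = -198
since m = R²·250 − (-198)²:  R² = (39204 + 17046) / 250 = 225
R = √225 = 15  ⇒  r_B = 15 − 7 = 8

rB=8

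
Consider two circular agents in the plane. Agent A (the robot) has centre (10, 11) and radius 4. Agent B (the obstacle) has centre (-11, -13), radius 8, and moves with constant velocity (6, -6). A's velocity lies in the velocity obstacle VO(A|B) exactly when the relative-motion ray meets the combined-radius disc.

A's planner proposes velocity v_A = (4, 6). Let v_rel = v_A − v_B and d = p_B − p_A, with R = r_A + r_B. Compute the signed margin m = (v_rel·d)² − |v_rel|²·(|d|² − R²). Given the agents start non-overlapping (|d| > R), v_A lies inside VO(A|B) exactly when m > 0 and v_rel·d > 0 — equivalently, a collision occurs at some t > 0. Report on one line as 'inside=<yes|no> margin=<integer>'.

d = (-21, -24),  |d|² = 1017;  R = 4+8 = 12,  c = 1017−12² = 873
v_rel = (-2, 12),  |v_rel|² = 148;  v_rel·d = (-2)·(-21) + (12)·(-24) = -246
148·t² + 492·t + 873 = 0  ⇒  m = (-246)² − 148·873 = -68688
m = -68688 < 0,  v_rel·d = -246 < 0  ⇒  outside

inside=no margin=-68688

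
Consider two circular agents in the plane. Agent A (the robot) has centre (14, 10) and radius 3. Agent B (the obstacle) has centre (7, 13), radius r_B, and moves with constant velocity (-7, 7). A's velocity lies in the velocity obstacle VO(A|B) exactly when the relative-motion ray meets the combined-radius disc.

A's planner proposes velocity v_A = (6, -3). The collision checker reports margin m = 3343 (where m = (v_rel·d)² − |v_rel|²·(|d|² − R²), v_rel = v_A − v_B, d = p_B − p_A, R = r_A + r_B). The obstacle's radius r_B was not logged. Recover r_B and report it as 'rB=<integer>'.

m = 3343
d = (-7, 3);  v_rel = (13, -10),  |v_rel|² = 269
v_rel×d = (13)·(3) − (-10)·(-7) = -31
since m = R²·269 − (-31)²:  R² = (961 + 3343) / 269 = 16
R = √16 = 4  ⇒  r_B = 4 − 3 = 1

rB=1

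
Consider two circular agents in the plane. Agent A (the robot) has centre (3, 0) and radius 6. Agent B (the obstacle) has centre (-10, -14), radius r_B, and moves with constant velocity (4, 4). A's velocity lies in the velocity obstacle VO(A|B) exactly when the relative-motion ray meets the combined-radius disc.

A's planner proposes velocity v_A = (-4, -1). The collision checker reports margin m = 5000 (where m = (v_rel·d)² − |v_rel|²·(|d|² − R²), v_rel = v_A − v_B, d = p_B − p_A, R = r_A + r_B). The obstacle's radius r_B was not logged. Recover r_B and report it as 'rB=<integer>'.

m = 5000
d = (-13, -14);  v_rel = (-8, -5),  |v_rel|² = 89
v_rel×d = (-8)·(-14) − (-5)·(-13) = 47
since m = R²·89 − 47²:  R² = (2209 + 5000) / 89 = 81
R = √81 = 9  ⇒  r_B = 9 − 6 = 3

rB=3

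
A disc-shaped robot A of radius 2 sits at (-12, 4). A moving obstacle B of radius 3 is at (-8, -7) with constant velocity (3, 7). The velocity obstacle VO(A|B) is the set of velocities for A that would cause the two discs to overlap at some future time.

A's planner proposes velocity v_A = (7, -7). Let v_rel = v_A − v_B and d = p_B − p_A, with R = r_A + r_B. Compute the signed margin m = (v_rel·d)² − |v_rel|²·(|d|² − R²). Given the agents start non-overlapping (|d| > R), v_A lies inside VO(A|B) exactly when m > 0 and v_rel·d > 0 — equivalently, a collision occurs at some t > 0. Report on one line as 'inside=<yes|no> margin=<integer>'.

d = (4, -11),  |d|² = 137;  R = 2+3 = 5,  c = 137−5² = 112
v_rel = (4, -14),  |v_rel|² = 212;  v_rel·d = (4)·(4) + (-14)·(-11) = 170
212·t² − 340·t + 112 = 0  ⇒  m = 170² − 212·112 = 5156
m = 5156 > 0,  v_rel·d = 170 > 0  ⇒  inside

inside=yes margin=5156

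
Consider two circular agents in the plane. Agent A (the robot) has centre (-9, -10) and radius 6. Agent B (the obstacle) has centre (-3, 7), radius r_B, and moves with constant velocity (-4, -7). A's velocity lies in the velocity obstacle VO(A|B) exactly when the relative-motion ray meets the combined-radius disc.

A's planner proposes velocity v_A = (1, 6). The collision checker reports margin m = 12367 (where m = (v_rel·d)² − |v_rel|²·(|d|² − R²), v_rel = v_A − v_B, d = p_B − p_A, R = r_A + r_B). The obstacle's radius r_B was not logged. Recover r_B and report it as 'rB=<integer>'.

m = 12367
d = (6, 17);  v_rel = (5, 13),  |v_rel|² = 194
v_rel×d = (5)·(17) − (13)·(6) = 7
since m = R²·194 − 7²:  R² = (49 + 12367) / 194 = 64
R = √64 = 8  ⇒  r_B = 8 − 6 = 2

rB=2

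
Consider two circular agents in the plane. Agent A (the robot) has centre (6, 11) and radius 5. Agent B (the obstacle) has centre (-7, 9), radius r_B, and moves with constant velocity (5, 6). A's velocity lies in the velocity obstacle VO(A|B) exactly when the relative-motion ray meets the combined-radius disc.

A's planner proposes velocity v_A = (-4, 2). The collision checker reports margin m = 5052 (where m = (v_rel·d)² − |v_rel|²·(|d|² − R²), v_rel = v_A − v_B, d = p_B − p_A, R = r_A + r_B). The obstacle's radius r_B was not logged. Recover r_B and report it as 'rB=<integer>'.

m = 5052
d = (-13, -2);  v_rel = (-9, -4),  |v_rel|² = 97
v_rel×d = (-9)·(-2) − (-4)·(-13) = -34
since m = R²·97 − (-34)²:  R² = (1156 + 5052) / 97 = 64
R = √64 = 8  ⇒  r_B = 8 − 5 = 3

rB=3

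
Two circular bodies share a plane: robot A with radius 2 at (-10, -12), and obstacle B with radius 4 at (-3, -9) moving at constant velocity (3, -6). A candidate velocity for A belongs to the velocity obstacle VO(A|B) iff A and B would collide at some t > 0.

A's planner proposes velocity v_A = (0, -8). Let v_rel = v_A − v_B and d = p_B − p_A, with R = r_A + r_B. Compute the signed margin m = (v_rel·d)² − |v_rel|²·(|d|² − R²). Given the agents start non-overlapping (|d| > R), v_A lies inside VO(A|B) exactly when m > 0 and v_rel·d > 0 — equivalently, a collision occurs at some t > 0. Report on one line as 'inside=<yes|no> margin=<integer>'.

d = (7, 3),  |d|² = 58;  R = 2+4 = 6,  c = 58−6² = 22
v_rel = (-3, -2),  |v_rel|² = 13;  v_rel·d = (-3)·(7) + (-2)·(3) = -27
13·t² + 54·t + 22 = 0  ⇒  m = (-27)² − 13·22 = 443
m = 443 > 0,  v_rel·d = -27 < 0  ⇒  outside

inside=no margin=443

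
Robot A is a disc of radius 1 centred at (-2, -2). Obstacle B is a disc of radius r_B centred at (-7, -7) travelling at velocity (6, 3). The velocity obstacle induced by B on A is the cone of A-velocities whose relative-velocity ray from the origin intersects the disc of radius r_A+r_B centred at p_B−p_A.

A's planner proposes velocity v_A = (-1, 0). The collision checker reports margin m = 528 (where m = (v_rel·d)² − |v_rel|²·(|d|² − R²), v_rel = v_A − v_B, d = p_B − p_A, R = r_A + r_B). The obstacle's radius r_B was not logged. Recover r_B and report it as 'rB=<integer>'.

m = 528
d = (-5, -5);  v_rel = (-7, -3),  |v_rel|² = 58
v_rel×d = (-7)·(-5) − (-3)·(-5) = 20
since m = R²·58 − 20²:  R² = (400 + 528) / 58 = 16
R = √16 = 4  ⇒  r_B = 4 − 1 = 3

rB=3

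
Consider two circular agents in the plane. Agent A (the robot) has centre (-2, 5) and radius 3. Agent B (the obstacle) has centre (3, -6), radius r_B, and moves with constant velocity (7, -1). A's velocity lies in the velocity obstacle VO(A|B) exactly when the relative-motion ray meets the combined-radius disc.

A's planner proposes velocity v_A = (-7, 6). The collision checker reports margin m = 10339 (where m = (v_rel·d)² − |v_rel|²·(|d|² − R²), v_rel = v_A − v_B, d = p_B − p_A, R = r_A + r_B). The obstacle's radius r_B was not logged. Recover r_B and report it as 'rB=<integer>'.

m = 10339
d = (5, -11);  v_rel = (-14, 7),  |v_rel|² = 245
v_rel×d = (-14)·(-11) − (7)·(5) = 119
since m = R²·245 − 119²:  R² = (14161 + 10339) / 245 = 100
R = √100 = 10  ⇒  r_B = 10 − 3 = 7

rB=7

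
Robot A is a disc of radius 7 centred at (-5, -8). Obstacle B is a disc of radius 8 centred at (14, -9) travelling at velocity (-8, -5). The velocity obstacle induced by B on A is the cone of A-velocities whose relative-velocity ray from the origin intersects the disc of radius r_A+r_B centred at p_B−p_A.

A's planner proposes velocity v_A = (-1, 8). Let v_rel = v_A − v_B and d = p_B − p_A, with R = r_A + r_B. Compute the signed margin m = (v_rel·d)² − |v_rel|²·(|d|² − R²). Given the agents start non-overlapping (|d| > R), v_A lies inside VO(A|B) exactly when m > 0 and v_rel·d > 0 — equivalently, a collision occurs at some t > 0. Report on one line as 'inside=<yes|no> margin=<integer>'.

d = (19, -1),  |d|² = 362;  R = 7+8 = 15,  c = 362−15² = 137
v_rel = (7, 13),  |v_rel|² = 218;  v_rel·d = (7)·(19) + (13)·(-1) = 120
218·t² − 240·t + 137 = 0  ⇒  m = 120² − 218·137 = -15466
m = -15466 < 0,  v_rel·d = 120 > 0  ⇒  outside

inside=no margin=-15466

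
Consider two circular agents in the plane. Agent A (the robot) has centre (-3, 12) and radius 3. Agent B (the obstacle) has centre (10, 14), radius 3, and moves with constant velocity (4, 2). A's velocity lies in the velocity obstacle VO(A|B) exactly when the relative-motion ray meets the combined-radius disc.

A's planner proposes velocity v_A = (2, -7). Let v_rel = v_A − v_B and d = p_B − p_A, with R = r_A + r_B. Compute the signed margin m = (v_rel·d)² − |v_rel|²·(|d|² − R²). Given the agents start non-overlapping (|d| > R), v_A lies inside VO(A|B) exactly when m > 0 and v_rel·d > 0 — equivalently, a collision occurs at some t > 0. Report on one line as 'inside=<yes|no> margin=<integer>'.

d = (13, 2),  |d|² = 173;  R = 3+3 = 6,  c = 173−6² = 137
v_rel = (-2, -9),  |v_rel|² = 85;  v_rel·d = (-2)·(13) + (-9)·(2) = -44
85·t² + 88·t + 137 = 0  ⇒  m = (-44)² − 85·137 = -9709
m = -9709 < 0,  v_rel·d = -44 < 0  ⇒  outside

inside=no margin=-9709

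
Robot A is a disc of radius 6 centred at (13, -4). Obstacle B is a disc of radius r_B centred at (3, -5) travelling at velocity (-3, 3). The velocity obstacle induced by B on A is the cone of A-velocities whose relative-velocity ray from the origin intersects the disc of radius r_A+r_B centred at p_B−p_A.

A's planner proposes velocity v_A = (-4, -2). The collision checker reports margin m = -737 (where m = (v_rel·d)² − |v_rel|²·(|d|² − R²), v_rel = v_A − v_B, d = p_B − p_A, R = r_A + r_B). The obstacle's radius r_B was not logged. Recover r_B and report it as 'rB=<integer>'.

m = -737
d = (-10, -1);  v_rel = (-1, -5),  |v_rel|² = 26
v_rel×d = (-1)·(-1) − (-5)·(-10) = -49
since m = R²·26 − (-49)²:  R² = (2401 + -737) / 26 = 64
R = √64 = 8  ⇒  r_B = 8 − 6 = 2

rB=2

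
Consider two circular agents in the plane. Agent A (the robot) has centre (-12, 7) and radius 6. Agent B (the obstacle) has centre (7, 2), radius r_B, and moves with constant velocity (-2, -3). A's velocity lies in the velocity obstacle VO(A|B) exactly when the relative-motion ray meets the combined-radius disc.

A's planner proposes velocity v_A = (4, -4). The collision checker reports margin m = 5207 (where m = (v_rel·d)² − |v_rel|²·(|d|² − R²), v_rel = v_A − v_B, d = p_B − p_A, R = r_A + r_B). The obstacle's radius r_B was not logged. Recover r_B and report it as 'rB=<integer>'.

m = 5207
d = (19, -5);  v_rel = (6, -1),  |v_rel|² = 37
v_rel×d = (6)·(-5) − (-1)·(19) = -11
since m = R²·37 − (-11)²:  R² = (121 + 5207) / 37 = 144
R = √144 = 12  ⇒  r_B = 12 − 6 = 6

rB=6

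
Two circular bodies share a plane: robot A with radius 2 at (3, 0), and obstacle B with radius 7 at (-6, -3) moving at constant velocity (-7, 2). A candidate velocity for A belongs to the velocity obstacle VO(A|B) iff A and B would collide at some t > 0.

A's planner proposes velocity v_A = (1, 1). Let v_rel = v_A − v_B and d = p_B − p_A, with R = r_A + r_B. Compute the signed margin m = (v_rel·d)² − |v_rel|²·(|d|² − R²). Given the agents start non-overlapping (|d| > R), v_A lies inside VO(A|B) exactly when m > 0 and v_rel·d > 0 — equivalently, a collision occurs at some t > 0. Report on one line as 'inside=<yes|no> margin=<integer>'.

d = (-9, -3),  |d|² = 90;  R = 2+7 = 9,  c = 90−9² = 9
v_rel = (8, -1),  |v_rel|² = 65;  v_rel·d = (8)·(-9) + (-1)·(-3) = -69
65·t² + 138·t + 9 = 0  ⇒  m = (-69)² − 65·9 = 4176
m = 4176 > 0,  v_rel·d = -69 < 0  ⇒  outside

inside=no margin=4176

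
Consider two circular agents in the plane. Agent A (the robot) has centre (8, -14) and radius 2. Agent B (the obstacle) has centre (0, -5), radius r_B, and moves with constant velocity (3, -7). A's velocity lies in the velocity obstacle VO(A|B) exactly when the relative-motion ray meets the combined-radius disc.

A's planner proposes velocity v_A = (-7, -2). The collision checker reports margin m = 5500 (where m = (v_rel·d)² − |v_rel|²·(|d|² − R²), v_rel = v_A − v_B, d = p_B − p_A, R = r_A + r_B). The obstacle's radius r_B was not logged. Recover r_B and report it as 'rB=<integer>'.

m = 5500
d = (-8, 9);  v_rel = (-10, 5),  |v_rel|² = 125
v_rel×d = (-10)·(9) − (5)·(-8) = -50
since m = R²·125 − (-50)²:  R² = (2500 + 5500) / 125 = 64
R = √64 = 8  ⇒  r_B = 8 − 2 = 6

rB=6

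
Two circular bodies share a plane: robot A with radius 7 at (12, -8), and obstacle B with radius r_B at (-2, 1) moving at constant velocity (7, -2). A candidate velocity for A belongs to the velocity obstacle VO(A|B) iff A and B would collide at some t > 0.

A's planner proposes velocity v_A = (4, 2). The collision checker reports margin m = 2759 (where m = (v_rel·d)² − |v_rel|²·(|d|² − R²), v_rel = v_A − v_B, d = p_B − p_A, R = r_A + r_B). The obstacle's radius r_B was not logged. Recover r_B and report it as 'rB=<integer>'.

m = 2759
d = (-14, 9);  v_rel = (-3, 4),  |v_rel|² = 25
v_rel×d = (-3)·(9) − (4)·(-14) = 29
since m = R²·25 − 29²:  R² = (841 + 2759) / 25 = 144
R = √144 = 12  ⇒  r_B = 12 − 7 = 5

rB=5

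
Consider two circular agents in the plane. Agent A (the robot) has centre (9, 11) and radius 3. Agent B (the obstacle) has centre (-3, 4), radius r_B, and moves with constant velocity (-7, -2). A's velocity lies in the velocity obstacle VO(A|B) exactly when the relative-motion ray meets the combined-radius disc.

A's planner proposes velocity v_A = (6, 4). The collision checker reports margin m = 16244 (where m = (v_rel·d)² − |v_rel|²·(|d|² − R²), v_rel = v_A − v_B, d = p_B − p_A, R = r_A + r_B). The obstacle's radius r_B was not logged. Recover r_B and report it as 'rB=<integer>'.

m = 16244
d = (-12, -7);  v_rel = (13, 6),  |v_rel|² = 205
v_rel×d = (13)·(-7) − (6)·(-12) = -19
since m = R²·205 − (-19)²:  R² = (361 + 16244) / 205 = 81
R = √81 = 9  ⇒  r_B = 9 − 3 = 6

rB=6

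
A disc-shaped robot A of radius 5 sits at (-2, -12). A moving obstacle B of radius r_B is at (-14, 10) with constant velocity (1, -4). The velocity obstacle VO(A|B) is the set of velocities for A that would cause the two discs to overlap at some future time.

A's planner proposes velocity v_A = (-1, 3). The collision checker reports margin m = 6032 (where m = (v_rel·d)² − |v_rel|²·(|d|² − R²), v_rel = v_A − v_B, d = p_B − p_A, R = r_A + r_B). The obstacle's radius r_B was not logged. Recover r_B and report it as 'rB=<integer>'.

m = 6032
d = (-12, 22);  v_rel = (-2, 7),  |v_rel|² = 53
v_rel×d = (-2)·(22) − (7)·(-12) = 40
since m = R²·53 − 40²:  R² = (1600 + 6032) / 53 = 144
R = √144 = 12  ⇒  r_B = 12 − 5 = 7

rB=7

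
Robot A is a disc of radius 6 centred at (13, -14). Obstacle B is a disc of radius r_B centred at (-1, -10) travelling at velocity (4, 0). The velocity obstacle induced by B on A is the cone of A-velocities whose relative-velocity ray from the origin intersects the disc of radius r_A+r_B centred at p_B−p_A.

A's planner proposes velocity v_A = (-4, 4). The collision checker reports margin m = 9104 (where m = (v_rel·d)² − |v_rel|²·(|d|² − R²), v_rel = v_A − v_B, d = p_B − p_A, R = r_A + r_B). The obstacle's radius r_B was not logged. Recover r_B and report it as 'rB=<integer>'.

m = 9104
d = (-14, 4);  v_rel = (-8, 4),  |v_rel|² = 80
v_rel×d = (-8)·(4) − (4)·(-14) = 24
since m = R²·80 − 24²:  R² = (576 + 9104) / 80 = 121
R = √121 = 11  ⇒  r_B = 11 − 6 = 5

rB=5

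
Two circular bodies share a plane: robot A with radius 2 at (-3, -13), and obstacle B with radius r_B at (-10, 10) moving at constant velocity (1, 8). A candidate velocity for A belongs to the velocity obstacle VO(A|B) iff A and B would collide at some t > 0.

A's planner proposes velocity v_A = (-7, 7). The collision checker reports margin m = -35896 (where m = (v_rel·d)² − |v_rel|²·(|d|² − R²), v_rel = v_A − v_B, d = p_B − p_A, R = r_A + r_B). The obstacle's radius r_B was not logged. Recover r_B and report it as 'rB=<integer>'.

m = -35896
d = (-7, 23);  v_rel = (-8, -1),  |v_rel|² = 65
v_rel×d = (-8)·(23) − (-1)·(-7) = -191
since m = R²·65 − (-191)²:  R² = (36481 + -35896) / 65 = 9
R = √9 = 3  ⇒  r_B = 3 − 2 = 1

rB=1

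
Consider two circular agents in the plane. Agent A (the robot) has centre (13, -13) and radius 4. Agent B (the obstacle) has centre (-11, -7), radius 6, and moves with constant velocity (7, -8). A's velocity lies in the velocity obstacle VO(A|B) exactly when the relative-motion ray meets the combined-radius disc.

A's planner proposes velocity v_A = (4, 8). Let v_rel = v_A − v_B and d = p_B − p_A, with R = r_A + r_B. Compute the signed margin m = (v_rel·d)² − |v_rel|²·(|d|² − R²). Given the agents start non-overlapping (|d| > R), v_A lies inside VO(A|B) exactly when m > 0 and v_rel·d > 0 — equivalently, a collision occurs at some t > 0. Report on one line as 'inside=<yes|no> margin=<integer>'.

d = (-24, 6),  |d|² = 612;  R = 4+6 = 10,  c = 612−10² = 512
v_rel = (-3, 16),  |v_rel|² = 265;  v_rel·d = (-3)·(-24) + (16)·(6) = 168
265·t² − 336·t + 512 = 0  ⇒  m = 168² − 265·512 = -107456
m = -107456 < 0,  v_rel·d = 168 > 0  ⇒  outside

inside=no margin=-107456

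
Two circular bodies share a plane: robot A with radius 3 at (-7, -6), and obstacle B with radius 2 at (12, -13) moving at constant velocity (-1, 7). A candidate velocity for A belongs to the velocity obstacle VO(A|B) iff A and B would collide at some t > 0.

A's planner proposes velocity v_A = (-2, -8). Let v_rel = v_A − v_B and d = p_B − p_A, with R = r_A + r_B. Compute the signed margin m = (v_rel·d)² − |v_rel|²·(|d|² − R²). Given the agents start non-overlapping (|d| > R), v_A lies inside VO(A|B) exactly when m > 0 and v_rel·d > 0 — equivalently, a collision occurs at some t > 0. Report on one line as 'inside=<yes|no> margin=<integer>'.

d = (19, -7),  |d|² = 410;  R = 3+2 = 5,  c = 410−5² = 385
v_rel = (-1, -15),  |v_rel|² = 226;  v_rel·d = (-1)·(19) + (-15)·(-7) = 86
226·t² − 172·t + 385 = 0  ⇒  m = 86² − 226·385 = -79614
m = -79614 < 0,  v_rel·d = 86 > 0  ⇒  outside

inside=no margin=-79614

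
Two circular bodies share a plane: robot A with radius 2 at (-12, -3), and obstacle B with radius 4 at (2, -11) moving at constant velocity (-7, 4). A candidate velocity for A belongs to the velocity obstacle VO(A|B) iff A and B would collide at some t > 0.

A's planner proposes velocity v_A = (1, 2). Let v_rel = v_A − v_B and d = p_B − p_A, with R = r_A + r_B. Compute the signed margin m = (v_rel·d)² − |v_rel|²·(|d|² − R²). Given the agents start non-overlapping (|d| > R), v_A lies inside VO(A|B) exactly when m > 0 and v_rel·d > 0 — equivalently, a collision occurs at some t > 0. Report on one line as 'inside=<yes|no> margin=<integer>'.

d = (14, -8),  |d|² = 260;  R = 2+4 = 6,  c = 260−6² = 224
v_rel = (8, -2),  |v_rel|² = 68;  v_rel·d = (8)·(14) + (-2)·(-8) = 128
68·t² − 256·t + 224 = 0  ⇒  m = 128² − 68·224 = 1152
m = 1152 > 0,  v_rel·d = 128 > 0  ⇒  inside

inside=yes margin=1152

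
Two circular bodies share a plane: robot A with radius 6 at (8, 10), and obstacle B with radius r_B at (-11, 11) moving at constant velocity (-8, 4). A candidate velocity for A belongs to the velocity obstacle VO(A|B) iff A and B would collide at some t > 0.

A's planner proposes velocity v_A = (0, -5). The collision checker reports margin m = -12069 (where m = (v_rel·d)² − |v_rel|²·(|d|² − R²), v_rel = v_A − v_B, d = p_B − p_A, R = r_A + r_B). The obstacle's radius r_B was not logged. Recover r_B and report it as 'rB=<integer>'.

m = -12069
d = (-19, 1);  v_rel = (8, -9),  |v_rel|² = 145
v_rel×d = (8)·(1) − (-9)·(-19) = -163
since m = R²·145 − (-163)²:  R² = (26569 + -12069) / 145 = 100
R = √100 = 10  ⇒  r_B = 10 − 6 = 4

rB=4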